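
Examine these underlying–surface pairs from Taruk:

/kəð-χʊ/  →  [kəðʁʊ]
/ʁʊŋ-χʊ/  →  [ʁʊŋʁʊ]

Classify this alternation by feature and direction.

progressive voicing assimilation

The segment that alternates is /χ/, which surfaces as [ʁ] when adjacent to /ð/.
/χ/ is voiceless while /ð/ is voiced; the output [ʁ] is voiced, matching the trigger — so the feature that spreads is voicing.
Place and manner are unchanged, so the assimilation is partial, not total.
The other alternating form patterns the same way: /χ/ → [ʁ] after /ŋ/ (voiceless → voiced, matching voiced) — only voicing changes, and always toward the preceding segment.
The trigger is the preceding segment, so the direction is progressive (perseverative).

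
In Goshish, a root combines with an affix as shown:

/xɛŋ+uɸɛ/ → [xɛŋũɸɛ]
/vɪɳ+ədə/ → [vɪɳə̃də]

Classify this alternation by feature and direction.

The vowel /u/ surfaces as nasalised [ũ] next to the preceding nasal /ŋ/ — it has acquired the [+nasal] feature of its neighbour.
The other form shows the same pattern: /ə/ → [ə̃] after /ɳ/ — each time a vowel is nasalised next to a preceding nasal.
Because the conditioning nasal is to the left of the vowel that changes, the process is progressive (perseverative).

progressive nasality assimilation (vowel nasalisation)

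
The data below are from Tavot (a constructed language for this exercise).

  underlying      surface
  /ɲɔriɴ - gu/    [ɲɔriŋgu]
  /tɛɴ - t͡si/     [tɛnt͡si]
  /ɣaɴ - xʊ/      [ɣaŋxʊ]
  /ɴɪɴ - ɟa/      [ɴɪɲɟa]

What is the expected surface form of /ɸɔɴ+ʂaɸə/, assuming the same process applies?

The data show regressive place assimilation: /ɴ/ → [ŋ] before /g/; /ɴ/ → [n] before /t͡s/; /ɴ/ → [ŋ] before /x/; /ɴ/ → [ɲ] before /ɟ/. In each pair only place changes, matching the following consonant, while manner and voice stay constant.
The rule targets /ɴ/ (voiced uvular nasal), which sits before the trigger /ʂ/ (retroflex).
Changing only its place to retroflex gives [ɳ] — the voiced retroflex nasal.

[ɸɔɳʂaɸə]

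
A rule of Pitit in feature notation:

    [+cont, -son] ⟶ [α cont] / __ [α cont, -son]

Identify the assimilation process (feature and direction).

regressive manner assimilation

The shared variable α links the value of [cont] on the target to that of the neighbouring obstruent. [cont] distinguishes stops from fricatives — a manner-of-articulation feature — so this is manner assimilation.
Since the environment is written after the underscore, the trigger follows the target; the direction is regressive.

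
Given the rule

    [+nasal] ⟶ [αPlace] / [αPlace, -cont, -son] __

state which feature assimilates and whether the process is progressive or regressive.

progressive place assimilation

The rule copies the place features (abbreviated [Place]) from the environment onto the target, so the assimilating feature is place.
Since the environment is written before the underscore, the trigger precedes the target; the direction is progressive.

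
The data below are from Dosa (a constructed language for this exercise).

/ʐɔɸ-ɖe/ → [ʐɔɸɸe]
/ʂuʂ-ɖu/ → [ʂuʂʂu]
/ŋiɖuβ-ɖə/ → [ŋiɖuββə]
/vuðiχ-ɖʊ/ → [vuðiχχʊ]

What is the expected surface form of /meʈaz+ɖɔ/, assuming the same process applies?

The data show progressive total assimilation (/ɖ/ → [ɸ] after /ɸ/; /ɖ/ → [ʂ] after /ʂ/; /ɖ/ → [β] after /β/; /ɖ/ → [χ] after /χ/): in every case the target segment becomes identical to its preceding neighbour, copying more than a single feature.
/ɖ/ is the segment targeted by the rule; it sits immediately after /z/, so it assimilates completely and surfaces as [z].

[meʈazzɔ]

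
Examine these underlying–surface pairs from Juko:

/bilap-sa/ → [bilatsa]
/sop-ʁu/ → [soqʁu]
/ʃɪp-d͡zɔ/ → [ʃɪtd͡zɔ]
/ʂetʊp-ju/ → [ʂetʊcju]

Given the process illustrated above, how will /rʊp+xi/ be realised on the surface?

[rʊkxi]

The data show regressive place assimilation: /p/ → [t] before /s/; /p/ → [q] before /ʁ/; /p/ → [t] before /d͡z/; /p/ → [c] before /j/. In each pair only place changes, matching the following consonant, while manner and voice stay constant.
/p/ is a voiceless bilabial stop. The following trigger /x/ is velar, so /p/ must become velar as well.
The voiceless velar stop is [k], so /p/ → [k].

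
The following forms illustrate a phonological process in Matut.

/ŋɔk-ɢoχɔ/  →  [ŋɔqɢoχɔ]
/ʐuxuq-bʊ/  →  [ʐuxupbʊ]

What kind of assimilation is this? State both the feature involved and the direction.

regressive place assimilation

The segment that alternates is /k/, which surfaces as [q] when adjacent to /ɢ/.
/k/ is velar while /ɢ/ is uvular; the output [q] is uvular, matching the trigger — so the feature that spreads is place.
Manner and voice are unchanged, so the assimilation is partial, not total.
Checking the remaining alternation: /q/ → [p] before /b/ (uvular → bilabial, matching bilabial) — only place changes, and always toward the following segment.
The trigger is the following segment, so the direction is regressive (anticipatory).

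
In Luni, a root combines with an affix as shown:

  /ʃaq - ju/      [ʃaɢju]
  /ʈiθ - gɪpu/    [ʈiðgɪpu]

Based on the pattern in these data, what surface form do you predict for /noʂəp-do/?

The data show regressive voicing assimilation: /q/ → [ɢ] before /j/; /θ/ → [ð] before /g/. In each pair only voicing changes, matching the following consonant, while place and manner stay constant.
/p/ is a voiceless bilabial stop. The following trigger /d/ is voiced, so /p/ must become voiced as well.
A voiced bilabial stop is [b], so the surface segment is [b].

[noʂəbdo]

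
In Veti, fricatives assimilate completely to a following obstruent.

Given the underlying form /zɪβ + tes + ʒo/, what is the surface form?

/β/ is the segment targeted by the rule; it sits immediately before /t/, so it assimilates completely and surfaces as [t].
At the second juncture, /s/ likewise becomes [ʒ] adjacent to /ʒ/.

[zɪtteʒʒo]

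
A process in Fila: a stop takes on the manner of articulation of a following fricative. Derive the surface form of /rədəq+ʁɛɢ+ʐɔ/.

[rədəχʁɛʁʐɔ]

/q/ is a voiceless uvular stop. The following trigger /ʁ/ is a fricative, so /q/ must become a fricative as well.
A voiceless uvular fricative is [χ], so the surface segment is [χ].
The same rule applies at the second boundary: /ɢ/ → [ʁ] next to /ʐ/.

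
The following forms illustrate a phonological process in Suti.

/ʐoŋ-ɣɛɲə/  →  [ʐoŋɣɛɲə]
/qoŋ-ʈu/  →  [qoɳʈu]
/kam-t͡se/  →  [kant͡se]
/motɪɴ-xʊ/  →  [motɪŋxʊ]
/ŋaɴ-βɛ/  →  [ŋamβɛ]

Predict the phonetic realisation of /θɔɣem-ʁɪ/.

[θɔɣeɴʁɪ]

The data show regressive place assimilation: /ŋ/ → [ɳ] before /ʈ/; /m/ → [n] before /t͡s/; /ɴ/ → [ŋ] before /x/; /ɴ/ → [m] before /β/. In each pair only place changes, matching the following consonant, while manner and voice stay constant.
Nothing changes in [ʐoŋɣɛɲə]: there the adjacent consonants already agree in place (/ŋ/ and /ɣ/ are both velar), so this form is consistent with the same rule.
The rule targets /m/ (voiced bilabial nasal), which sits before the trigger /ʁ/ (uvular).
A voiced uvular nasal is [ɴ], so the surface segment is [ɴ].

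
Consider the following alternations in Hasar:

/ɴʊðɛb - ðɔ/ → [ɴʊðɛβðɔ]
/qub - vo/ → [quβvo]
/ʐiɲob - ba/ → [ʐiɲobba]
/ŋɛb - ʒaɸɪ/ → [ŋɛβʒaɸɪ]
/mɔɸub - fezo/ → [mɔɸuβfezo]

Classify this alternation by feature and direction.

regressive manner assimilation

Comparing underlying and surface forms, /b/ → [β] is the alternation; the neighbouring /ð/ is constant.
The change stop → fricative matches the manner of the following /ð/, identifying this as manner assimilation.
Place and voice are unchanged, so the assimilation is partial, not total.
Checking the remaining alternations: /b/ → [β] before /v/ (stop → fricative, matching a fricative); /b/ → [β] before /ʒ/ (stop → fricative, matching a fricative); /b/ → [β] before /f/ (stop → fricative, matching a fricative) — only manner changes, and always toward the following segment.
No alternation appears in [ʐiɲobba]: there the adjacent consonants already agree in manner (/b/ and /b/ are both stops), so this form is consistent with the same rule.
Since the segment that changes precedes the conditioning segment, the assimilation is regressive.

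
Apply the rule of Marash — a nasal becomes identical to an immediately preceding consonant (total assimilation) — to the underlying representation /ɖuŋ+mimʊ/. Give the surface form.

/m/ is the segment targeted by the rule; it sits immediately after /ŋ/, so it assimilates completely and surfaces as [ŋ].

[ɖuŋŋimʊ]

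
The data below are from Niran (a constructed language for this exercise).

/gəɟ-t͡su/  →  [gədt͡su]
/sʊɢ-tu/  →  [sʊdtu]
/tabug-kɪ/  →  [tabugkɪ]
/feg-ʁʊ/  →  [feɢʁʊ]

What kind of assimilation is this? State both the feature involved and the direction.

regressive place assimilation

The segment that alternates is /ɟ/, which surfaces as [d] when adjacent to /t͡s/.
The change palatal → alveolar matches the place of the following /t͡s/, identifying this as place assimilation.
Manner and voice are unchanged, so the assimilation is partial, not total.
The same holds elsewhere in the data: /ɢ/ → [d] before /t/ (uvular → alveolar, matching alveolar); /g/ → [ɢ] before /ʁ/ (velar → uvular, matching uvular) — only place changes, and always toward the following segment.
Nothing changes in [tabugkɪ]: there the adjacent consonants already agree in place (/g/ and /k/ are both velar), so this form is consistent with the same rule.
Since the segment that changes precedes the conditioning segment, the assimilation is regressive.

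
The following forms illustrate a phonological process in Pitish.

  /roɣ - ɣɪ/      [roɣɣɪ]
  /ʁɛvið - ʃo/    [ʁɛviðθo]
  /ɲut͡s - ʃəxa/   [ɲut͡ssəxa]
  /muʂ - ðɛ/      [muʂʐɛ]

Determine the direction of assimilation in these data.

progressive

Underlying /ʃ/ is realised as [θ] next to /ð/; /ð/ itself does not change.
The change postalveolar → dental matches the place of the preceding /ð/, identifying this as place assimilation.
The same holds elsewhere in the data: /ʃ/ → [s] after /t͡s/ (postalveolar → alveolar, matching alveolar); /ð/ → [ʐ] after /ʂ/ (dental → retroflex, matching retroflex) — only place changes, and always toward the preceding segment.
Nothing changes in [roɣɣɪ]: there the adjacent consonants already agree in place (/ɣ/ and /ɣ/ are both velar), so this form is consistent with the same rule.
Since the segment that changes follows the conditioning segment, the assimilation is progressive.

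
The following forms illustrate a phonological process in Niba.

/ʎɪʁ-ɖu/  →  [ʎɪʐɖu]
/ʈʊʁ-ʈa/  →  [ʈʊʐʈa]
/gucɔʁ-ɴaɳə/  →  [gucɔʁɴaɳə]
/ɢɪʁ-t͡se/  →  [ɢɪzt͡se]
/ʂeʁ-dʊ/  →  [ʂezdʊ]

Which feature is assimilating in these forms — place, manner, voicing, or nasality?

Comparing underlying and surface forms, /ʁ/ → [ʐ] is the alternation; the neighbouring /ɖ/ is constant.
/ʁ/ is uvular while /ɖ/ is retroflex; the output [ʐ] is retroflex, matching the trigger — so the feature that spreads is place.
The other alternating forms pattern the same way: /ʁ/ → [ʐ] before /ʈ/ (uvular → retroflex, matching retroflex); /ʁ/ → [z] before /t͡s/ (uvular → alveolar, matching alveolar); /ʁ/ → [z] before /d/ (uvular → alveolar, matching alveolar) — only place changes, and always toward the following segment.
Nothing changes in [gucɔʁɴaɳə]: there the adjacent consonants already agree in place (/ʁ/ and /ɴ/ are both uvular), so this form is consistent with the same rule.

place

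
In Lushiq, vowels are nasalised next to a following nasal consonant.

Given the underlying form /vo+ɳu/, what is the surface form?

[võɳu]

The vowel /o/ is adjacent to the following nasal /ɳ/, so it acquires [+nasal] and surfaces as [õ].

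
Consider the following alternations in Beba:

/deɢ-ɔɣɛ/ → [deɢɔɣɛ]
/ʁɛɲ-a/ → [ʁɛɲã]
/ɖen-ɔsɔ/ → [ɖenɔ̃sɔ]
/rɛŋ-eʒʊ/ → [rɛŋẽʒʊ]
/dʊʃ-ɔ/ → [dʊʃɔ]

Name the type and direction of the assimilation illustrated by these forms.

progressive nasality assimilation (vowel nasalisation)

The vowel /a/ surfaces as nasalised [ã] next to the preceding nasal /ɲ/ — it has acquired the [+nasal] feature of its neighbour.
Likewise in the remaining data: /ɔ/ → [ɔ̃] after /n/; /e/ → [ẽ] after /ŋ/ — each time a vowel is nasalised next to a preceding nasal.
No change occurs in [deɢɔɣɛ], [dʊʃɔ] because the vowel at the boundary is adjacent to an oral consonant, not a nasal (/ɔ/ next to /ɢ/; /ɔ/ next to /ʃ/).
Because the conditioning nasal is to the left of the vowel that changes, the process is progressive (perseverative).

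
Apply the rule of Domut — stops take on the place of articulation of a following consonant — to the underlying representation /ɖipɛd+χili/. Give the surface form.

The rule targets /d/ (voiced alveolar stop), which sits before the trigger /χ/ (uvular).
Changing only its place to uvular gives [ɢ] — the voiced uvular stop.

[ɖipɛɢχili]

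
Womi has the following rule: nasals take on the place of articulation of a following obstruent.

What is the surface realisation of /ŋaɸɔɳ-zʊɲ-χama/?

[ŋaɸɔnzʊɴχama]

The rule targets /ɳ/ (voiced retroflex nasal), which sits before the trigger /z/ (alveolar).
Changing only its place to alveolar gives [n] — the voiced alveolar nasal.
At the second juncture, /ɲ/ likewise becomes [ɴ] adjacent to /χ/.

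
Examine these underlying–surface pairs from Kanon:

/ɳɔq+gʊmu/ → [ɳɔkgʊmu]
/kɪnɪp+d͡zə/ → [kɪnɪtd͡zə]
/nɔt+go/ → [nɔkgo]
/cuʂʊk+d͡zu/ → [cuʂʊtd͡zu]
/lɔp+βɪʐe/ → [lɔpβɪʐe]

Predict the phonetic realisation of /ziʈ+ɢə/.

The data show regressive place assimilation: /q/ → [k] before /g/; /p/ → [t] before /d͡z/; /t/ → [k] before /g/; /k/ → [t] before /d͡z/. In each pair only place changes, matching the following consonant, while manner and voice stay constant.
Nothing changes in [lɔpβɪʐe]: there the adjacent consonants already agree in place (/p/ and /β/ are both bilabial), so this form is consistent with the same rule.
The rule targets /ʈ/ (voiceless retroflex stop), which sits before the trigger /ɢ/ (uvular).
A voiceless uvular stop is [q], so the surface segment is [q].

[ziqɢə]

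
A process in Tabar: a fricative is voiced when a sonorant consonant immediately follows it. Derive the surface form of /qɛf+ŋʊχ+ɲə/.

[qɛvŋʊʁɲə]

/f/ is a voiceless labiodental fricative. The following trigger /ŋ/ is voiced, so /f/ must become voiced as well.
A voiced labiodental fricative is [v], so the surface segment is [v].
At the second juncture, /χ/ likewise becomes [ʁ] adjacent to /ɲ/.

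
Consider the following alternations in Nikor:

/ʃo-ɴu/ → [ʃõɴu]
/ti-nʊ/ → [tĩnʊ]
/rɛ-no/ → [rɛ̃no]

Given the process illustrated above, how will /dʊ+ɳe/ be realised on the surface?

The data show regressive nasality assimilation (vowel nasalisation): /o/ → [õ] before /ɴ/; /i/ → [ĩ] before /n/; /ɛ/ → [ɛ̃] before /n/ — a vowel is nasalised by an immediately following nasal consonant.
The vowel /ʊ/ is adjacent to the following nasal /ɳ/, so it acquires [+nasal] and surfaces as [ʊ̃].

[dʊ̃ɳe]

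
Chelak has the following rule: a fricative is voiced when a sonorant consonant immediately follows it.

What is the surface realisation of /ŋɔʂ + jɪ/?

[ŋɔʐjɪ]

/ʂ/ is a voiceless retroflex fricative. The following trigger /j/ is voiced, so /ʂ/ must become voiced as well.
Changing only its voicing to voiced gives [ʐ] — the voiced retroflex fricative.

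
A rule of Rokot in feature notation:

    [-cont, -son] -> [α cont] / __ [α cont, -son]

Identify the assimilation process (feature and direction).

The rule copies [cont] (continuancy) from the environment onto the target stops; since [±cont] encodes the stop/fricative manner contrast, the assimilating dimension is manner.
The conditioning segment sits to the right of the focus bar, meaning the trigger follows the segment that changes — regressive assimilation.

regressive manner assimilation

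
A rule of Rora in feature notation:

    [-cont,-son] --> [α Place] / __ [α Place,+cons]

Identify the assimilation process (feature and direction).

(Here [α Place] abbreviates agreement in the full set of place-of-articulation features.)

regressive place assimilation

The rule copies the place features (abbreviated [Place]) from the environment onto the target, so the assimilating feature is place.
The conditioning segment sits to the right of the focus bar, meaning the trigger follows the segment that changes — regressive assimilation.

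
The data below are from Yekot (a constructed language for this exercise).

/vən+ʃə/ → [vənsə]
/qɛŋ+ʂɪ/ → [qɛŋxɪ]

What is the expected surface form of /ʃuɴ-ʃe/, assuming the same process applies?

The data show progressive place assimilation: /ʃ/ → [s] after /n/; /ʂ/ → [x] after /ŋ/. In each pair only place changes, matching the preceding consonant, while manner and voice stay constant.
/ʃ/ is a voiceless postalveolar fricative. The preceding trigger /ɴ/ is uvular, so /ʃ/ must become uvular as well.
The voiceless uvular fricative is [χ], so /ʃ/ → [χ].

[ʃuɴχe]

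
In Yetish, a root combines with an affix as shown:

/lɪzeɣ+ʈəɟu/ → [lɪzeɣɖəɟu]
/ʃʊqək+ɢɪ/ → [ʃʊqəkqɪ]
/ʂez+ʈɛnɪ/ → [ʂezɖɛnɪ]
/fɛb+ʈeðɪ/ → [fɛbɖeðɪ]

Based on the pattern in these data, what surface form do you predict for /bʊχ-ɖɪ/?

[bʊχʈɪ]

The data show progressive voicing assimilation: /ʈ/ → [ɖ] after /ɣ/; /ɢ/ → [q] after /k/; /ʈ/ → [ɖ] after /z/; /ʈ/ → [ɖ] after /b/. In each pair only voicing changes, matching the preceding consonant, while place and manner stay constant.
/ɖ/ is a voiced retroflex stop. The preceding trigger /χ/ is voiceless, so /ɖ/ must become voiceless as well.
Changing only its voicing to voiceless gives [ʈ] — the voiceless retroflex stop.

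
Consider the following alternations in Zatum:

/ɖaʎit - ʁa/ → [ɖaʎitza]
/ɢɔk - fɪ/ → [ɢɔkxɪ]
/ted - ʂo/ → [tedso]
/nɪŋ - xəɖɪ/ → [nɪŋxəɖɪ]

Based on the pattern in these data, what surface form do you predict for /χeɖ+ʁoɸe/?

The data show progressive place assimilation: /ʁ/ → [z] after /t/; /f/ → [x] after /k/; /ʂ/ → [s] after /d/. In each pair only place changes, matching the preceding consonant, while manner and voice stay constant.
Nothing changes in [nɪŋxəɖɪ]: there the adjacent consonants already agree in place (/x/ and /ŋ/ are both velar), so this form is consistent with the same rule.
/ʁ/ is a voiced uvular fricative. The preceding trigger /ɖ/ is retroflex, so /ʁ/ must become retroflex as well.
The voiced retroflex fricative is [ʐ], so /ʁ/ → [ʐ].

[χeɖʐoɸe]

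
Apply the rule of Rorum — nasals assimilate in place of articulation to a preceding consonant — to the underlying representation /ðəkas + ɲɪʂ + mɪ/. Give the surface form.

[ðəkasnɪʂɳɪ]

/ɲ/ is a voiced palatal nasal. The preceding trigger /s/ is alveolar, so /ɲ/ must become alveolar as well.
A voiced alveolar nasal is [n], so the surface segment is [n].
The same rule applies at the second boundary: /m/ → [ɳ] next to /ʂ/.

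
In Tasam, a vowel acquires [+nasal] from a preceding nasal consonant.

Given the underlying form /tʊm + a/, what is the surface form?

/a/ sits next to the nasal /m/ and is therefore nasalised to [ã].

[tʊmã]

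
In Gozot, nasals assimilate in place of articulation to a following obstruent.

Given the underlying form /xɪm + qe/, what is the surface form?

The rule targets /m/ (voiced bilabial nasal), which sits before the trigger /q/ (uvular).
Changing only its place to uvular gives [ɴ] — the voiced uvular nasal.

[xɪɴqe]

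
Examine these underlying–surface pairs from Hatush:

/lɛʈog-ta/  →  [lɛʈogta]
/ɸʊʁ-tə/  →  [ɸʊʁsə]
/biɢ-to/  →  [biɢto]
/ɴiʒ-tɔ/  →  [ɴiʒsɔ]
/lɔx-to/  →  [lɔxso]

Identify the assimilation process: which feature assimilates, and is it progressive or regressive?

progressive manner assimilation

Underlying /t/ is realised as [s] next to /ʁ/; /ʁ/ itself does not change.
/t/ is a stop while /ʁ/ is a fricative; the output [s] is a fricative, matching the trigger — so the feature that spreads is manner.
Place and voice are unchanged, so the assimilation is partial, not total.
The other alternating forms pattern the same way: /t/ → [s] after /ʒ/ (stop → fricative, matching a fricative); /t/ → [s] after /x/ (stop → fricative, matching a fricative) — only manner changes, and always toward the preceding segment.
Nothing changes in [lɛʈogta], [biɢto]: there the adjacent consonants already agree in manner (/t/ and /g/ are both stops; /t/ and /ɢ/ are both stops), so these forms are consistent with the same rule.
The trigger is the preceding segment, so the direction is progressive (perseverative).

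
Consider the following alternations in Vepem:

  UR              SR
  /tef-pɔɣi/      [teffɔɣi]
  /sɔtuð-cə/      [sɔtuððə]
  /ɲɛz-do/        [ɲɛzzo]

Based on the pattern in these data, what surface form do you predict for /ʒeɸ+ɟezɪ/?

The data show progressive total assimilation (/p/ → [f] after /f/; /c/ → [ð] after /ð/; /d/ → [z] after /z/): in every case the target segment becomes identical to its preceding neighbour, copying more than a single feature.
/ɟ/ is the segment targeted by the rule; it sits immediately after /ɸ/, so it assimilates completely and surfaces as [ɸ].

[ʒeɸɸezɪ]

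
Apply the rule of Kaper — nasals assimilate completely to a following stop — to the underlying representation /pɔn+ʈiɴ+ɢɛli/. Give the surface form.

/n/ is the segment targeted by the rule; it sits immediately before /ʈ/, so it assimilates completely and surfaces as [ʈ].
At the second juncture, /ɴ/ likewise becomes [ɢ] adjacent to /ɢ/.

[pɔʈʈiɢɢɛli]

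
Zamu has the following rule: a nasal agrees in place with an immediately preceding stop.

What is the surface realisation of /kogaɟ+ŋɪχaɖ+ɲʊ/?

The rule targets /ŋ/ (voiced velar nasal), which sits after the trigger /ɟ/ (palatal).
A voiced palatal nasal is [ɲ], so the surface segment is [ɲ].
At the second juncture, /ɲ/ likewise becomes [ɳ] adjacent to /ɖ/.

[kogaɟɲɪχaɖɳʊ]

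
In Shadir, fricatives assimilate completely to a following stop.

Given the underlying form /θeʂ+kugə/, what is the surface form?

[θekkugə]

/ʂ/ is the segment targeted by the rule; it sits immediately before /k/, so it assimilates completely and surfaces as [k].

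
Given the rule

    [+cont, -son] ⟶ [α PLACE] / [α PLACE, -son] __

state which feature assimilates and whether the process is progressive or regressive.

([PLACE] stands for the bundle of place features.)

progressive place assimilation

The rule copies the place features (abbreviated [PLACE]) from the environment onto the target, so the assimilating feature is place.
The conditioning segment sits to the left of the focus bar, meaning the trigger precedes the segment that changes — progressive assimilation.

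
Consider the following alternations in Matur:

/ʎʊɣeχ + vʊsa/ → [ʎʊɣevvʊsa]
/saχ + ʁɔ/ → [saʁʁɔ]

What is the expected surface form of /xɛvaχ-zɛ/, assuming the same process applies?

[xɛvazzɛ]

The data show regressive total assimilation (/χ/ → [v] before /v/; /χ/ → [ʁ] before /ʁ/): in every case the target segment becomes identical to its following neighbour, copying more than a single feature.
/χ/ is the segment targeted by the rule; it sits immediately before /z/, so it assimilates completely and surfaces as [z].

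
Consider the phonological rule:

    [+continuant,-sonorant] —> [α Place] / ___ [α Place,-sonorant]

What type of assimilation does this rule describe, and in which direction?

The shared variable α links the value of the place features (abbreviated [Place]) on the target to the same value on the neighbouring segment, so place is the feature that assimilates.
Since the environment is written after the underscore, the trigger follows the target; the direction is regressive.

regressive place assimilation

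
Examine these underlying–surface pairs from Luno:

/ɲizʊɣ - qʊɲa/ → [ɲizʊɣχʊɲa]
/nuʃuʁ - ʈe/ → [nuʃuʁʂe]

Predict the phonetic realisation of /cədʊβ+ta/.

[cədʊβsa]

The data show progressive manner assimilation: /q/ → [χ] after /ɣ/; /ʈ/ → [ʂ] after /ʁ/. In each pair only manner changes, matching the preceding consonant, while place and voice stay constant.
/t/ is a voiceless alveolar stop. The preceding trigger /β/ is a fricative, so /t/ must become a fricative as well.
The voiceless alveolar fricative is [s], so /t/ → [s].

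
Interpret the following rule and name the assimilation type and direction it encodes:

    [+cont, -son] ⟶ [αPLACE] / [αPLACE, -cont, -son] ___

The shared variable α links the value of the place features (abbreviated [PLACE]) on the target to the same value on the neighbouring segment, so place is the feature that assimilates.
The conditioning segment sits to the left of the focus bar, meaning the trigger precedes the segment that changes — progressive assimilation.

progressive place assimilation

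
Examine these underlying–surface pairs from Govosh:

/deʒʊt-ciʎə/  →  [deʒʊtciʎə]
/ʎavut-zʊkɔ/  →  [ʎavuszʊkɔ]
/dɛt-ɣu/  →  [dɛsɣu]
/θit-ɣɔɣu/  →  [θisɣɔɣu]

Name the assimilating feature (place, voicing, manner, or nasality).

The segment that alternates is /t/, which surfaces as [s] when adjacent to /z/.
The change stop → fricative matches the manner of the following /z/, identifying this as manner assimilation.
The same holds elsewhere in the data: /t/ → [s] before /ɣ/ (stop → fricative, matching a fricative) — only manner changes, and always toward the following segment.
No alternation appears in [deʒʊtciʎə]: there the adjacent consonants already agree in manner (/t/ and /c/ are both stops), so this form is consistent with the same rule.

manner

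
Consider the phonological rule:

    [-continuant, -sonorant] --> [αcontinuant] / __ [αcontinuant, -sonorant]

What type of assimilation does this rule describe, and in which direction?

The rule copies [continuant] (continuancy) from the environment onto the target stops; since [±continuant] encodes the stop/fricative manner contrast, the assimilating dimension is manner.
Since the environment is written after the underscore, the trigger follows the target; the direction is regressive.

regressive manner assimilation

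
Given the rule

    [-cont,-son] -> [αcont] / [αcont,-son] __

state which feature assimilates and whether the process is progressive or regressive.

The shared variable α links the value of [cont] on the target to that of the neighbouring obstruent. [cont] distinguishes stops from fricatives — a manner-of-articulation feature — so this is manner assimilation.
The conditioning segment sits to the left of the focus bar, meaning the trigger precedes the segment that changes — progressive assimilation.

progressive manner assimilation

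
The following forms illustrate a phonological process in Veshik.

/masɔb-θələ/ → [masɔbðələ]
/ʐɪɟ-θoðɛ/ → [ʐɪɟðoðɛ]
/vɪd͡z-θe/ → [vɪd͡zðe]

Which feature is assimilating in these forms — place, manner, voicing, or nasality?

voicing

Comparing underlying and surface forms, /θ/ → [ð] is the alternation; the neighbouring /b/ is constant.
/θ/ is voiceless while /b/ is voiced; the output [ð] is voiced, matching the trigger — so the feature that spreads is voicing.
The other alternating forms pattern the same way: /θ/ → [ð] after /ɟ/ (voiceless → voiced, matching voiced); /θ/ → [ð] after /d͡z/ (voiceless → voiced, matching voiced) — only voicing changes, and always toward the preceding segment.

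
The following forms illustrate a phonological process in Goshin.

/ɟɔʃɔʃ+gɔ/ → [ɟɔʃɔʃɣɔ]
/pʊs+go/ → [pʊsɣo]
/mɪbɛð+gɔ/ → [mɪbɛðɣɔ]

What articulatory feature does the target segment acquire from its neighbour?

manner

Underlying /g/ is realised as [ɣ] next to /ʃ/; /ʃ/ itself does not change.
The change stop → fricative matches the manner of the preceding /ʃ/, identifying this as manner assimilation.
Checking the remaining alternations: /g/ → [ɣ] after /s/ (stop → fricative, matching a fricative); /g/ → [ɣ] after /ð/ (stop → fricative, matching a fricative) — only manner changes, and always toward the preceding segment.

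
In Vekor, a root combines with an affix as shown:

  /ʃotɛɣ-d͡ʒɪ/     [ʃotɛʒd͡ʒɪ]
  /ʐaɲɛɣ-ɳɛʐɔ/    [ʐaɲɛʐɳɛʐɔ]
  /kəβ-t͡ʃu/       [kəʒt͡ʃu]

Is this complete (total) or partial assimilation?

The segment that alternates is /ɣ/, which surfaces as [ʒ] when adjacent to /d͡ʒ/.
The change velar → postalveolar matches the place of the following /d͡ʒ/, identifying this as place assimilation.
Manner and voice are unchanged, so the assimilation is partial, not total.
The same holds elsewhere in the data: /ɣ/ → [ʐ] before /ɳ/ (velar → retroflex, matching retroflex); /β/ → [ʒ] before /t͡ʃ/ (bilabial → postalveolar, matching postalveolar) — only place changes, and always toward the following segment.

partial assimilation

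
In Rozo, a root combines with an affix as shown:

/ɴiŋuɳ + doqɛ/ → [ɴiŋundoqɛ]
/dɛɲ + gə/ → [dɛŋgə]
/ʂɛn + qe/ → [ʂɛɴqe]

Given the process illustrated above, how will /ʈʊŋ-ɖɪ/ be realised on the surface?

[ʈʊɳɖɪ]

The data show regressive place assimilation: /ɳ/ → [n] before /d/; /ɲ/ → [ŋ] before /g/; /n/ → [ɴ] before /q/. In each pair only place changes, matching the following consonant, while manner and voice stay constant.
The rule targets /ŋ/ (voiced velar nasal), which sits before the trigger /ɖ/ (retroflex).
The voiced retroflex nasal is [ɳ], so /ŋ/ → [ɳ].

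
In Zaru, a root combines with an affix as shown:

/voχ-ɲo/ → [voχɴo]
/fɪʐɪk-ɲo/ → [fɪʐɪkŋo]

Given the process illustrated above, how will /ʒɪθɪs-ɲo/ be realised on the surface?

The data show progressive place assimilation: /ɲ/ → [ɴ] after /χ/; /ɲ/ → [ŋ] after /k/. In each pair only place changes, matching the preceding consonant, while manner and voice stay constant.
/ɲ/ is a voiced palatal nasal. The preceding trigger /s/ is alveolar, so /ɲ/ must become alveolar as well.
The voiced alveolar nasal is [n], so /ɲ/ → [n].

[ʒɪθɪsno]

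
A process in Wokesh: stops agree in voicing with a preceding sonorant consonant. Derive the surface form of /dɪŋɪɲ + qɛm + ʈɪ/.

The rule targets /q/ (voiceless uvular stop), which sits after the trigger /ɲ/ (voiced).
A voiced uvular stop is [ɢ], so the surface segment is [ɢ].
The same rule applies at the second boundary: /ʈ/ → [ɖ] next to /m/.

[dɪŋɪɲɢɛmɖɪ]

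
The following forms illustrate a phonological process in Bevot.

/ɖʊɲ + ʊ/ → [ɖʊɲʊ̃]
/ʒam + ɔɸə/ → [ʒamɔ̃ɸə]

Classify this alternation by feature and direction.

progressive nasality assimilation (vowel nasalisation)

The vowel /ʊ/ surfaces as nasalised [ʊ̃] next to the preceding nasal /ɲ/ — it has acquired the [+nasal] feature of its neighbour.
The other form shows the same pattern: /ɔ/ → [ɔ̃] after /m/ — each time a vowel is nasalised next to a preceding nasal.
Because the conditioning nasal is to the left of the vowel that changes, the process is progressive (perseverative).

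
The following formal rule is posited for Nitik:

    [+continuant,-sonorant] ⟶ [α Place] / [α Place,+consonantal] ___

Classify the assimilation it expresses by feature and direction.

The rule copies the place features (abbreviated [Place]) from the environment onto the target, so the assimilating feature is place.
Since the environment is written before the underscore, the trigger precedes the target; the direction is progressive.

progressive place assimilation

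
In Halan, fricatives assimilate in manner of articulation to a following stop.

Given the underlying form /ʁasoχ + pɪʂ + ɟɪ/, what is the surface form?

[ʁasoqpɪʈɟɪ]

/χ/ is a voiceless uvular fricative. The following trigger /p/ is a stop, so /χ/ must become a stop as well.
Changing only its manner to stop gives [q] — the voiceless uvular stop.
The same rule applies at the second boundary: /ʂ/ → [ʈ] next to /ɟ/.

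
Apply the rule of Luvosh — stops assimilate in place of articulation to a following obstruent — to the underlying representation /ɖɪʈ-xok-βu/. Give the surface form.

/ʈ/ is a voiceless retroflex stop. The following trigger /x/ is velar, so /ʈ/ must become velar as well.
Changing only its place to velar gives [k] — the voiceless velar stop.
The same rule applies at the second boundary: /k/ → [p] next to /β/.

[ɖɪkxopβu]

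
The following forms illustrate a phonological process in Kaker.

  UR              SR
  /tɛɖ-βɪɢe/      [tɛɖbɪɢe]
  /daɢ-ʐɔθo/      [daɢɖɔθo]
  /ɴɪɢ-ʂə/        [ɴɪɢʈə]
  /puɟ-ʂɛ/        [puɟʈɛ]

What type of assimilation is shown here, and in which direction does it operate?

The segment that alternates is /β/, which surfaces as [b] when adjacent to /ɖ/.
/β/ is a fricative while /ɖ/ is a stop; the output [b] is a stop, matching the trigger — so the feature that spreads is manner.
Place and voice are unchanged, so the assimilation is partial, not total.
The other alternating forms pattern the same way: /ʐ/ → [ɖ] after /ɢ/ (fricative → stop, matching a stop); /ʂ/ → [ʈ] after /ɢ/ (fricative → stop, matching a stop); /ʂ/ → [ʈ] after /ɟ/ (fricative → stop, matching a stop) — only manner changes, and always toward the preceding segment.
The trigger is the preceding segment, so the direction is progressive (perseverative).

progressive manner assimilation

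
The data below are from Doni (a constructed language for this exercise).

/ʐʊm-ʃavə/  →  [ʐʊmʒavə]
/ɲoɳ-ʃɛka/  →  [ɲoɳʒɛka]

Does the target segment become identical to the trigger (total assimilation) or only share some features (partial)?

Comparing underlying and surface forms, /ʃ/ → [ʒ] is the alternation; the neighbouring /m/ is constant.
/ʃ/ is voiceless while /m/ is voiced; the output [ʒ] is voiced, matching the trigger — so the feature that spreads is voicing.
Place and manner are unchanged, so the assimilation is partial, not total.
The other alternating form patterns the same way: /ʃ/ → [ʒ] after /ɳ/ (voiceless → voiced, matching voiced) — only voicing changes, and always toward the preceding segment.

partial assimilation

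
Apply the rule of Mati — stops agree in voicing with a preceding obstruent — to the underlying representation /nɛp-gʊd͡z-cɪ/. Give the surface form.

/g/ is a voiced velar stop. The preceding trigger /p/ is voiceless, so /g/ must become voiceless as well.
The voiceless velar stop is [k], so /g/ → [k].
At the second juncture, /c/ likewise becomes [ɟ] adjacent to /d͡z/.

[nɛpkʊd͡zɟɪ]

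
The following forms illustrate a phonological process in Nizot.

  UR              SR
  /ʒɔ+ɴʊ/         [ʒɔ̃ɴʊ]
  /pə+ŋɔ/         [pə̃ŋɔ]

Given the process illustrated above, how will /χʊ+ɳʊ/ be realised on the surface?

The data show regressive nasality assimilation (vowel nasalisation): /ɔ/ → [ɔ̃] before /ɴ/; /ə/ → [ə̃] before /ŋ/ — a vowel is nasalised by an immediately following nasal consonant.
The vowel /ʊ/ is adjacent to the following nasal /ɳ/, so it acquires [+nasal] and surfaces as [ʊ̃].

[χʊ̃ɳʊ]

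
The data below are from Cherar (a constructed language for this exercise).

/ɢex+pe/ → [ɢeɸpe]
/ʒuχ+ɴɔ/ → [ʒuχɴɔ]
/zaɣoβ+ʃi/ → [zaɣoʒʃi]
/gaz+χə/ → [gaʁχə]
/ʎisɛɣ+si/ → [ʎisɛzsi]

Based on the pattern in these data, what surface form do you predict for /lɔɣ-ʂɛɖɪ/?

[lɔʐʂɛɖɪ]

The data show regressive place assimilation: /x/ → [ɸ] before /p/; /β/ → [ʒ] before /ʃ/; /z/ → [ʁ] before /χ/; /ɣ/ → [z] before /s/. In each pair only place changes, matching the following consonant, while manner and voice stay constant.
No alternation appears in [ʒuχɴɔ]: there the adjacent consonants already agree in place (/χ/ and /ɴ/ are both uvular), so this form is consistent with the same rule.
The rule targets /ɣ/ (voiced velar fricative), which sits before the trigger /ʂ/ (retroflex).
Changing only its place to retroflex gives [ʐ] — the voiced retroflex fricative.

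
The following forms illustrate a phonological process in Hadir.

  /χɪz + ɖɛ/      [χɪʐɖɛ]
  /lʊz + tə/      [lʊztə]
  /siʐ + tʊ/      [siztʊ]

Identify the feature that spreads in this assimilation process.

Comparing underlying and surface forms, /z/ → [ʐ] is the alternation; the neighbouring /ɖ/ is constant.
The change alveolar → retroflex matches the place of the following /ɖ/, identifying this as place assimilation.
The same holds elsewhere in the data: /ʐ/ → [z] before /t/ (retroflex → alveolar, matching alveolar) — only place changes, and always toward the following segment.
No alternation appears in [lʊztə]: there the adjacent consonants already agree in place (/z/ and /t/ are both alveolar), so this form is consistent with the same rule.

place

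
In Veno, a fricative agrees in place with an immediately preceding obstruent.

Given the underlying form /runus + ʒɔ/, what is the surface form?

The rule targets /ʒ/ (voiced postalveolar fricative), which sits after the trigger /s/ (alveolar).
The voiced alveolar fricative is [z], so /ʒ/ → [z].

[runuszɔ]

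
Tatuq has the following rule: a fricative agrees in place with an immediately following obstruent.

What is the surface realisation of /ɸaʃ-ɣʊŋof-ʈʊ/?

[ɸaxɣʊŋoʂʈʊ]

/ʃ/ is a voiceless postalveolar fricative. The following trigger /ɣ/ is velar, so /ʃ/ must become velar as well.
The voiceless velar fricative is [x], so /ʃ/ → [x].
At the second juncture, /f/ likewise becomes [ʂ] adjacent to /ʈ/.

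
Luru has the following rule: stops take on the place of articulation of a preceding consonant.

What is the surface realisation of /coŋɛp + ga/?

[coŋɛpba]

/g/ is a voiced velar stop. The preceding trigger /p/ is bilabial, so /g/ must become bilabial as well.
The voiced bilabial stop is [b], so /g/ → [b].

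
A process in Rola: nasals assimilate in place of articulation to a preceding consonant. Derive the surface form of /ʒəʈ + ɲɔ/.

The rule targets /ɲ/ (voiced palatal nasal), which sits after the trigger /ʈ/ (retroflex).
A voiced retroflex nasal is [ɳ], so the surface segment is [ɳ].

[ʒəʈɳɔ]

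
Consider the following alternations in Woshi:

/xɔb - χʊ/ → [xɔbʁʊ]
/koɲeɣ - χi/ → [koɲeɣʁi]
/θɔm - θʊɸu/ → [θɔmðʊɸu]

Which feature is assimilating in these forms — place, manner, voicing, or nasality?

voicing

The segment that alternates is /χ/, which surfaces as [ʁ] when adjacent to /b/.
The change voiceless → voiced matches the voicing of the preceding /b/, identifying this as voicing assimilation.
Checking the remaining alternations: /χ/ → [ʁ] after /ɣ/ (voiceless → voiced, matching voiced); /θ/ → [ð] after /m/ (voiceless → voiced, matching voiced) — only voicing changes, and always toward the preceding segment.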